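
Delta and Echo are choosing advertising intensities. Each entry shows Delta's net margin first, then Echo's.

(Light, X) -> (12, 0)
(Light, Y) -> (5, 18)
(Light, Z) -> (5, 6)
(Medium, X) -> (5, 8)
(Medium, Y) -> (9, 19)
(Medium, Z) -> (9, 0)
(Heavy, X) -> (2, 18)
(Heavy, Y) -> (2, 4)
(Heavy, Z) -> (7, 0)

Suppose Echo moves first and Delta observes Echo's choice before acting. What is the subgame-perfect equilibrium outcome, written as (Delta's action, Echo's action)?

(Medium, Y)

Delta best-responds to each possible Echo move:
- X: BR = Light, leader payoff 0.
- Y: BR = Medium, leader payoff 19.
- Z: BR = Medium, leader payoff 0.
Echo's induced payoffs are 0, 19, 0, so Echo commits to Y. Subgame-perfect outcome: (Medium, Y) with payoffs (9, 19).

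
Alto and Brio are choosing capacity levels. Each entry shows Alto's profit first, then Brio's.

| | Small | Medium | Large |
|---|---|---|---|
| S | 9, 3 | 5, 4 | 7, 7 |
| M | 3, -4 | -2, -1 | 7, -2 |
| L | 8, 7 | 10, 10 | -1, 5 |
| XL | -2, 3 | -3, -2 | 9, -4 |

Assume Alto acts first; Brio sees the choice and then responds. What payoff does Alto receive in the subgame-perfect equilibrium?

Backward induction with Alto moving first.
- S: BR = Large, leader payoff 7.
- M: BR = Medium, leader payoff -2.
- L: BR = Medium, leader payoff 10.
- XL: BR = Small, leader payoff -2.
Alto's induced payoffs are 7, -2, 10, -2, so Alto commits to L. Subgame-perfect outcome: (L, Medium) with payoffs (10, 10).

10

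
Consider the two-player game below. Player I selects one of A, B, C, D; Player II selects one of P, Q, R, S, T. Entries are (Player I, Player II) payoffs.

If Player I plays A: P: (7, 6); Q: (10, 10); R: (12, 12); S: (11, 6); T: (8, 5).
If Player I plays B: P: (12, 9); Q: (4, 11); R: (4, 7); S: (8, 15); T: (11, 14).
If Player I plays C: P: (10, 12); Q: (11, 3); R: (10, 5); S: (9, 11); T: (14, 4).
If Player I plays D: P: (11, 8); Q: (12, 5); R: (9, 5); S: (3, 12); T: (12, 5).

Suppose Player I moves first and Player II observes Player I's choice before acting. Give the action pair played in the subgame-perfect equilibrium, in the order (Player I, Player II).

Backward induction with Player I moving first.
- A: Player II compares 6, 10, 12, 6, 5 and picks R; Player I would get 12.
- B: Player II compares 9, 11, 7, 15, 14 and picks S; Player I would get 8.
- C: Player II compares 12, 3, 5, 11, 4 and picks P; Player I would get 10.
- D: Player II compares 8, 5, 5, 12, 5 and picks S; Player I would get 3.
Player I's induced payoffs are 12, 8, 10, 3, so Player I commits to A. Subgame-perfect outcome: (A, R) with payoffs (12, 12).

(A, R)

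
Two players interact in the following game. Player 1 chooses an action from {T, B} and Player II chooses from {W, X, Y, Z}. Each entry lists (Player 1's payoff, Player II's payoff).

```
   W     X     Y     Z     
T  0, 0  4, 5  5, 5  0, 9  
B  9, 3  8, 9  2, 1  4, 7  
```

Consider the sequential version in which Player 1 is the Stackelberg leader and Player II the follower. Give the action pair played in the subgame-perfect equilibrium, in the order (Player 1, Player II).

(B, X)

Solve by backward induction (Player 1 leads).
- T → Player II plays Z (best of 0, 5, 5, 9); Player 1 gets 0.
- B → Player II plays X (best of 3, 9, 1, 7); Player 1 gets 8.
Among 0, 8, the best is 8 at B. Subgame-perfect outcome: (B, X) with payoffs (8, 9).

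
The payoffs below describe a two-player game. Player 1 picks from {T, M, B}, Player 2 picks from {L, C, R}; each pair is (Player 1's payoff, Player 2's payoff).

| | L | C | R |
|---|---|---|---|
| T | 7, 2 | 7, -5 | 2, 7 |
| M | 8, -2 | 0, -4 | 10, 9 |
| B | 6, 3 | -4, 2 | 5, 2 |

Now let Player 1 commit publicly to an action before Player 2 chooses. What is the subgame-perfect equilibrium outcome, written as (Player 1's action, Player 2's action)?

Work backward from Player 2's decision.
- T: BR = R, leader payoff 2.
- M: BR = R, leader payoff 10.
- B: BR = L, leader payoff 6.
Player 1's induced payoffs are 2, 10, 6, so Player 1 commits to M. Subgame-perfect outcome: (M, R) with payoffs (10, 9).

(M, R)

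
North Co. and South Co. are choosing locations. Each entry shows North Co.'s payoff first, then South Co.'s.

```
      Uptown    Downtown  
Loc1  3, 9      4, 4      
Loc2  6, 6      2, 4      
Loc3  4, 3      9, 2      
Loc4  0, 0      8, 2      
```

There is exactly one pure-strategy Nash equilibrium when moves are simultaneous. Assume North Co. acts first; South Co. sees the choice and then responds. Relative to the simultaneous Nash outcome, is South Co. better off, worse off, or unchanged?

worse off

Solve by backward induction (North Co. leads).
- Loc1: South Co. compares 9, 4 and picks Uptown; North Co. would get 3.
- Loc2: South Co. compares 6, 4 and picks Uptown; North Co. would get 6.
- Loc3: South Co. compares 3, 2 and picks Uptown; North Co. would get 4.
- Loc4: South Co. compares 0, 2 and picks Downtown; North Co. would get 8.
Among 3, 6, 4, 8, the best is 8 at Loc4. Subgame-perfect outcome: (Loc4, Downtown) with payoffs (8, 2).
Under simultaneous play:
North Co.'s best replies: Uptown→Loc2; Downtown→Loc3.
South Co.'s best replies: Loc1→Uptown; Loc2→Uptown; Loc3→Uptown; Loc4→Downtown.
The unique mutual best reply is (Loc2, Uptown), giving (6, 6).
South Co. earns 2 sequentially versus 6 at the Nash outcome: worse off.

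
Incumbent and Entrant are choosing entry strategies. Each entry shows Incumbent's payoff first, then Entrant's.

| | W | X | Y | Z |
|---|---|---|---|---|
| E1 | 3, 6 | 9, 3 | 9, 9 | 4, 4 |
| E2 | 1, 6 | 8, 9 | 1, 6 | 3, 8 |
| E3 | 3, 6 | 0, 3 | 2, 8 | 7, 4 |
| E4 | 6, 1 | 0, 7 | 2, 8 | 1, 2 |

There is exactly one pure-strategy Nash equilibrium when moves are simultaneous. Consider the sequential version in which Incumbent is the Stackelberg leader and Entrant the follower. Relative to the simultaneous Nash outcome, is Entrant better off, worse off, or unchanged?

Backward induction with Incumbent moving first.
- E1 → Entrant plays Y (best of 6, 3, 9, 4); Incumbent gets 9.
- E2 → Entrant plays X (best of 6, 9, 6, 8); Incumbent gets 8.
- E3 → Entrant plays Y (best of 6, 3, 8, 4); Incumbent gets 2.
- E4 → Entrant plays Y (best of 1, 7, 8, 2); Incumbent gets 2.
Maximizing over 9, 8, 2, 2, Incumbent chooses E1. Subgame-perfect outcome: (E1, Y) with payoffs (9, 9).
Under simultaneous play:
Incumbent's best replies: W→E4; X→E1; Y→E1; Z→E3.
Entrant's best replies: E1→Y; E2→X; E3→Y; E4→Y.
Only (E1, Y) has each player best-responding; Nash payoffs (9, 9).
Entrant earns 9 sequentially versus 9 at the Nash outcome: unchanged.

unchanged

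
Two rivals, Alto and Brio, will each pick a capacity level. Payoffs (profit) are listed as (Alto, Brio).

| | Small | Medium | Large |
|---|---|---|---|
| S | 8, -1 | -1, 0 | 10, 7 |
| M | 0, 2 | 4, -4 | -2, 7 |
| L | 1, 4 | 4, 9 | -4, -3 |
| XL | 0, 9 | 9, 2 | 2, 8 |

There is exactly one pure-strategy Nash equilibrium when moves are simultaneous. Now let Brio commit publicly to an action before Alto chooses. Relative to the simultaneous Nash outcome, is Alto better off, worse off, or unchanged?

unchanged

Solve by backward induction (Brio leads).
- Small: BR = S, leader payoff -1.
- Medium: BR = XL, leader payoff 2.
- Large: BR = S, leader payoff 7.
Maximizing over -1, 2, 7, Brio chooses Large. Subgame-perfect outcome: (S, Large) with payoffs (10, 7).
Now find the simultaneous Nash equilibrium.
Alto's best replies: Small→S; Medium→XL; Large→S.
Brio's best replies: S→Large; M→Large; L→Medium; XL→Small.
The unique mutual best reply is (S, Large), giving (10, 7).
Alto earns 10 sequentially versus 10 at the Nash outcome: unchanged.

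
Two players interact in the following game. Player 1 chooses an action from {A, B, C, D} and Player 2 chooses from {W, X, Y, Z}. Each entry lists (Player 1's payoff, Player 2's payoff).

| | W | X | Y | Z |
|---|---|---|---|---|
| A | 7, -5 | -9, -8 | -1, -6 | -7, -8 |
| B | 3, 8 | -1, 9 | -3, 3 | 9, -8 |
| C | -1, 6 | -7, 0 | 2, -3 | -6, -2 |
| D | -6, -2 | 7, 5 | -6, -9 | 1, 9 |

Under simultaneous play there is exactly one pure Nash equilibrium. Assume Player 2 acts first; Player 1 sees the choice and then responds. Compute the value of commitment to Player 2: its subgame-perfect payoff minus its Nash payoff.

Player 1 best-responds to each possible Player 2 move:
- W → Player 1 plays A (best of 7, 3, -1, -6); Player 2 gets -5.
- X → Player 1 plays D (best of -9, -1, -7, 7); Player 2 gets 5.
- Y → Player 1 plays C (best of -1, -3, 2, -6); Player 2 gets -3.
- Z → Player 1 plays B (best of -7, 9, -6, 1); Player 2 gets -8.
Maximizing over -5, 5, -3, -8, Player 2 chooses X. Subgame-perfect outcome: (D, X) with payoffs (7, 5).
Now find the simultaneous Nash equilibrium.
Player 1's best replies: W→A; X→D; Y→C; Z→B.
Player 2's best replies: A→W; B→X; C→W; D→Z.
Only (A, W) has each player best-responding; Nash payoffs (7, -5).
Player 2's commitment gain: 5 − -5 = 10.

10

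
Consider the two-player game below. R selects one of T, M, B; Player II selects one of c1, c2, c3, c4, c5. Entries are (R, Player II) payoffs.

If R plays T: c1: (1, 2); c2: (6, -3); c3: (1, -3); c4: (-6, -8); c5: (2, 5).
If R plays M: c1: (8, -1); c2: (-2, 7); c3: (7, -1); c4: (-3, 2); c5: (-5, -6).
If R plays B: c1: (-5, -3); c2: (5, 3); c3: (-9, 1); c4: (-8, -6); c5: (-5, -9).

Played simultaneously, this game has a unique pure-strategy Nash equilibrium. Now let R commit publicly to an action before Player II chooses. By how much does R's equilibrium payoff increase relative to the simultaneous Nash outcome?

Solve by backward induction (R leads).
- T → Player II plays c5 (best of 2, -3, -3, -8, 5); R gets 2.
- M → Player II plays c2 (best of -1, 7, -1, 2, -6); R gets -2.
- B → Player II plays c2 (best of -3, 3, 1, -6, -9); R gets 5.
R's induced payoffs are 2, -2, 5, so R commits to B. Subgame-perfect outcome: (B, c2) with payoffs (5, 3).
Now find the simultaneous Nash equilibrium.
R's best replies: c1→M; c2→T; c3→M; c4→M; c5→T.
Player II's best replies: T→c5; M→c2; B→c2.
The unique mutual best reply is (T, c5), giving (2, 5).
R's commitment gain: 5 − 2 = 3.

3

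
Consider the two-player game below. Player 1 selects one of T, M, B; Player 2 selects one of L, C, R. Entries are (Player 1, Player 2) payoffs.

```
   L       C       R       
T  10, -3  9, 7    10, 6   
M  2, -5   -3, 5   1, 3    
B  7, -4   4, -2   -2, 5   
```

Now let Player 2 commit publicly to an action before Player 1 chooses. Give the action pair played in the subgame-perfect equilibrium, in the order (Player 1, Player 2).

(T, C)

Backward induction with Player 2 moving first.
- L: BR = T, leader payoff -3.
- C: BR = T, leader payoff 7.
- R: BR = T, leader payoff 6.
Player 2's induced payoffs are -3, 7, 6, so Player 2 commits to C. Subgame-perfect outcome: (T, C) with payoffs (9, 7).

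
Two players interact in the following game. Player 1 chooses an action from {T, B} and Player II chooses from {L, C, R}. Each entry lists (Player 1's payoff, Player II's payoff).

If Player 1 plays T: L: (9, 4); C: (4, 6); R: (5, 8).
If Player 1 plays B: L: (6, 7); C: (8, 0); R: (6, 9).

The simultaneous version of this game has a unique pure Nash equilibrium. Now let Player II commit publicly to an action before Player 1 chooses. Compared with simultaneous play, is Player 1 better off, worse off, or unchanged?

unchanged

Backward induction with Player II moving first.
- L: BR = T, leader payoff 4.
- C: BR = B, leader payoff 0.
- R: BR = B, leader payoff 9.
Player II's induced payoffs are 4, 0, 9, so Player II commits to R. Subgame-perfect outcome: (B, R) with payoffs (6, 9).
Now find the simultaneous Nash equilibrium.
Player 1's best replies: L→T; C→B; R→B.
Player II's best replies: T→R; B→R.
The unique mutual best reply is (B, R), giving (6, 9).
Player 1 earns 6 sequentially versus 6 at the Nash outcome: unchanged.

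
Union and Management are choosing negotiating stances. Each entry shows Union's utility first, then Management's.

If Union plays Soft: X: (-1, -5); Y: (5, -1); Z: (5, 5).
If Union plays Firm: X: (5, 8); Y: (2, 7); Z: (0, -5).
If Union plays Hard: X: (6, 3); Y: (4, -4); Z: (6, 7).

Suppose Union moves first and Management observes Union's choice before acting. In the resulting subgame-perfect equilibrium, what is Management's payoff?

Work backward from Management's decision.
- Soft: BR = Z, leader payoff 5.
- Firm: BR = X, leader payoff 5.
- Hard: BR = Z, leader payoff 6.
Among 5, 5, 6, the best is 6 at Hard. Subgame-perfect outcome: (Hard, Z) with payoffs (6, 7).

7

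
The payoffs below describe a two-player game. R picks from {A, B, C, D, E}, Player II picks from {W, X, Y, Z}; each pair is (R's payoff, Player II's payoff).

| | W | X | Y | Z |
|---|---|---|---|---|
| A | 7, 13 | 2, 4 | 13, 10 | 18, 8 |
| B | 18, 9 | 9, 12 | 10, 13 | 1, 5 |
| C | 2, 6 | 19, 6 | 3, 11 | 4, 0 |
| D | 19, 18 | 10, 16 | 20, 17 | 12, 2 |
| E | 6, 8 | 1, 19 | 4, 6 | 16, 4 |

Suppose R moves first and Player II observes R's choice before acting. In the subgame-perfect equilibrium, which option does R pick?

D

Player II best-responds to each possible R move:
- A: Player II compares 13, 4, 10, 8 and picks W; R would get 7.
- B: Player II compares 9, 12, 13, 5 and picks Y; R would get 10.
- C: Player II compares 6, 6, 11, 0 and picks Y; R would get 3.
- D: Player II compares 18, 16, 17, 2 and picks W; R would get 19.
- E: Player II compares 8, 19, 6, 4 and picks X; R would get 1.
R's induced payoffs are 7, 10, 3, 19, 1, so R commits to D. Subgame-perfect outcome: (D, W) with payoffs (19, 18).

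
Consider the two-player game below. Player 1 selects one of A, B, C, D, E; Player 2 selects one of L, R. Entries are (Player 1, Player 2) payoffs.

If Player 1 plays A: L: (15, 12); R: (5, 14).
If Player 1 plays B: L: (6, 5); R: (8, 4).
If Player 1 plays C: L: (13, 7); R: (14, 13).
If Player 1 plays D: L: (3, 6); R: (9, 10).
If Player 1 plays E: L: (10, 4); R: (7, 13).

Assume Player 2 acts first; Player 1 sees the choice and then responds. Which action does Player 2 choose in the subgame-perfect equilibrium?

R

Backward induction with Player 2 moving first.
- L: BR = A, leader payoff 12.
- R: BR = C, leader payoff 13.
Among 12, 13, the best is 13 at R. Subgame-perfect outcome: (C, R) with payoffs (14, 13).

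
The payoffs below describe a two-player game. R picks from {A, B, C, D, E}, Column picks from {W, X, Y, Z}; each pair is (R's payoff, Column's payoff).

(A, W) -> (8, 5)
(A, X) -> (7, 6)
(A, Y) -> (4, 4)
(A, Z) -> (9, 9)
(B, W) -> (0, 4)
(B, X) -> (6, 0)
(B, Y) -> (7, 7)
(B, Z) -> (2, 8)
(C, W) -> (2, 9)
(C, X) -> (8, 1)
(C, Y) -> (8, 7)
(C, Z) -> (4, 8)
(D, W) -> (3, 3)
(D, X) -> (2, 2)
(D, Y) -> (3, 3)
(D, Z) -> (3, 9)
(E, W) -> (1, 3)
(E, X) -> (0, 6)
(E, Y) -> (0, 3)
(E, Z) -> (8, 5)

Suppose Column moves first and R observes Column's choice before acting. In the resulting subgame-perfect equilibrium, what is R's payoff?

9

R best-responds to each possible Column move:
- W: BR = A, leader payoff 5.
- X: BR = C, leader payoff 1.
- Y: BR = C, leader payoff 7.
- Z: BR = A, leader payoff 9.
Among 5, 1, 7, 9, the best is 9 at Z. Subgame-perfect outcome: (A, Z) with payoffs (9, 9).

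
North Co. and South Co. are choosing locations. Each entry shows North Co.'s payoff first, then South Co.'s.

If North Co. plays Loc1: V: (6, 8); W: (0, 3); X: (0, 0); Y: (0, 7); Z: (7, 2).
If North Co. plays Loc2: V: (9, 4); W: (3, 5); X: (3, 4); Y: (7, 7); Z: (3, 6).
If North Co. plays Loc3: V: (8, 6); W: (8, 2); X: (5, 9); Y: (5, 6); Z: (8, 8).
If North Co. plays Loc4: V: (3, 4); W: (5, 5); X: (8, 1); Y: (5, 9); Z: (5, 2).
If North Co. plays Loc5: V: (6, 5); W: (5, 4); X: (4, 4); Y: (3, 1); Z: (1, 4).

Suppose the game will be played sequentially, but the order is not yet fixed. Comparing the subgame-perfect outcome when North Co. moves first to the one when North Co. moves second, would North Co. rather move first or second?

second

If North Co. leads: South Co.'s best replies are Loc1→V, Loc2→Y, Loc3→X, Loc4→Y, Loc5→V; North Co.'s induced payoffs 6, 7, 5, 5, 6; outcome (Loc2, Y), payoffs (7, 7).
If South Co. leads: North Co.'s best replies are V→Loc2, W→Loc3, X→Loc4, Y→Loc2, Z→Loc3; South Co.'s induced payoffs 4, 2, 1, 7, 8; outcome (Loc3, Z), payoffs (8, 8).
North Co. gets 7 moving first and 8 moving second, so North Co. prefers to move second.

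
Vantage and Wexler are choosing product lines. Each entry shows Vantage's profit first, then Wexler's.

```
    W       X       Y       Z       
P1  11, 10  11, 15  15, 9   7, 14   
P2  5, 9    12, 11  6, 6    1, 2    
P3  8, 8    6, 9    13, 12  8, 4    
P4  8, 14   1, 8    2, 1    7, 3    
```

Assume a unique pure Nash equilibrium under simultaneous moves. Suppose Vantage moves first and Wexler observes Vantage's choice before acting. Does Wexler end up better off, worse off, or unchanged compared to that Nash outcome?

Wexler best-responds to each possible Vantage move:
- P1: BR = X, leader payoff 11.
- P2: BR = X, leader payoff 12.
- P3: BR = Y, leader payoff 13.
- P4: BR = W, leader payoff 8.
Vantage's induced payoffs are 11, 12, 13, 8, so Vantage commits to P3. Subgame-perfect outcome: (P3, Y) with payoffs (13, 12).
For the simultaneous game, intersect best replies.
Vantage's best replies: W→P1; X→P2; Y→P1; Z→P3.
Wexler's best replies: P1→X; P2→X; P3→Y; P4→W.
The unique mutual best reply is (P2, X), giving (12, 11).
Wexler earns 12 sequentially versus 11 at the Nash outcome: better off.

better off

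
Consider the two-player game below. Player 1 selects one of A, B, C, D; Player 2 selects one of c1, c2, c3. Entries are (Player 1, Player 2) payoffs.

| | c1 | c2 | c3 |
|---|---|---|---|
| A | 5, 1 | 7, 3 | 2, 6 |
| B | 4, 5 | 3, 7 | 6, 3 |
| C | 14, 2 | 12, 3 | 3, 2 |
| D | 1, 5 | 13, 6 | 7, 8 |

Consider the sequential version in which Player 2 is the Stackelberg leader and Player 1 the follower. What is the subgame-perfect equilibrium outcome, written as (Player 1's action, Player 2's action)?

(D, c3)

Backward induction with Player 2 moving first.
- c1: BR = C, leader payoff 2.
- c2: BR = D, leader payoff 6.
- c3: BR = D, leader payoff 8.
Player 2's induced payoffs are 2, 6, 8, so Player 2 commits to c3. Subgame-perfect outcome: (D, c3) with payoffs (7, 8).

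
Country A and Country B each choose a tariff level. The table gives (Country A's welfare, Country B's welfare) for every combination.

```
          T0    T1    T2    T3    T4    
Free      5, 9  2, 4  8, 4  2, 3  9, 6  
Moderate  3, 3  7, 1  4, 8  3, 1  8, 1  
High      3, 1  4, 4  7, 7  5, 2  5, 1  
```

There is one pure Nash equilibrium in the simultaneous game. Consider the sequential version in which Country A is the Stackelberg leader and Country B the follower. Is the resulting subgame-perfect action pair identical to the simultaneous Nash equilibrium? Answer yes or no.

Solve by backward induction (Country A leads).
- Free: BR = T0, leader payoff 5.
- Moderate: BR = T2, leader payoff 4.
- High: BR = T2, leader payoff 7.
Maximizing over 5, 4, 7, Country A chooses High. Subgame-perfect outcome: (High, T2) with payoffs (7, 7).
Under simultaneous play:
Country A's best replies: T0→Free; T1→Moderate; T2→Free; T3→High; T4→Free.
Country B's best replies: Free→T0; Moderate→T2; High→T2.
Only (Free, T0) has each player best-responding; Nash payoffs (5, 9).
Sequential outcome (High, T2) differs from the Nash profile (Free, T0).

no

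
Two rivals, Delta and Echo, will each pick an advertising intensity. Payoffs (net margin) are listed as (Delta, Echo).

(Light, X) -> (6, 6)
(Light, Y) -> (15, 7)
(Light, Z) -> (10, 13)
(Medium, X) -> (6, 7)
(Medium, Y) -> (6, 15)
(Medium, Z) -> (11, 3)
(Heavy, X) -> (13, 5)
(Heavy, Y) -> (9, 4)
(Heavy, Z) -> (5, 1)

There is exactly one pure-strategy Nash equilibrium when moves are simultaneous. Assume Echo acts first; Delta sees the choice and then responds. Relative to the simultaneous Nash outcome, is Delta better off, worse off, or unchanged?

better off

Solve by backward induction (Echo leads).
- X: Delta compares 6, 6, 13 and picks Heavy; Echo would get 5.
- Y: Delta compares 15, 6, 9 and picks Light; Echo would get 7.
- Z: Delta compares 10, 11, 5 and picks Medium; Echo would get 3.
Among 5, 7, 3, the best is 7 at Y. Subgame-perfect outcome: (Light, Y) with payoffs (15, 7).
Now find the simultaneous Nash equilibrium.
Delta's best replies: X→Heavy; Y→Light; Z→Medium.
Echo's best replies: Light→Z; Medium→Y; Heavy→X.
Only (Heavy, X) has each player best-responding; Nash payoffs (13, 5).
Delta earns 15 sequentially versus 13 at the Nash outcome: better off.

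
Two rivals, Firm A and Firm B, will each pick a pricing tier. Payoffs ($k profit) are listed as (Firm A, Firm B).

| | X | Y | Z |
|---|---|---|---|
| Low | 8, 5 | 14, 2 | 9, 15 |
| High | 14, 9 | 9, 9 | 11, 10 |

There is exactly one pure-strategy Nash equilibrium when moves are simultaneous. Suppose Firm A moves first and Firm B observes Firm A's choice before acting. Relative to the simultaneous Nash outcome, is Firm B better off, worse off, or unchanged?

Work backward from Firm B's decision.
- Low: Firm B compares 5, 2, 15 and picks Z; Firm A would get 9.
- High: Firm B compares 9, 9, 10 and picks Z; Firm A would get 11.
Among 9, 11, the best is 11 at High. Subgame-perfect outcome: (High, Z) with payoffs (11, 10).
For the simultaneous game, intersect best replies.
Firm A's best replies: X→High; Y→Low; Z→High.
Firm B's best replies: Low→Z; High→Z.
The unique mutual best reply is (High, Z), giving (11, 10).
Firm B earns 10 sequentially versus 10 at the Nash outcome: unchanged.

unchanged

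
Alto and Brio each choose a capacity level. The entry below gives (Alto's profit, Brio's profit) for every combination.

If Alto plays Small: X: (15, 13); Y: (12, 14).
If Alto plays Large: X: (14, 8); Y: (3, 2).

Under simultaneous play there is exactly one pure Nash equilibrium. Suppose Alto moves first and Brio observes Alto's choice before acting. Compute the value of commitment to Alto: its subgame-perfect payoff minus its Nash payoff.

Backward induction with Alto moving first.
- Small → Brio plays Y (best of 13, 14); Alto gets 12.
- Large → Brio plays X (best of 8, 2); Alto gets 14.
Among 12, 14, the best is 14 at Large. Subgame-perfect outcome: (Large, X) with payoffs (14, 8).
Now find the simultaneous Nash equilibrium.
Alto's best replies: X→Small; Y→Small.
Brio's best replies: Small→Y; Large→X.
Only (Small, Y) has each player best-responding; Nash payoffs (12, 14).
Alto's commitment gain: 14 − 12 = 2.

2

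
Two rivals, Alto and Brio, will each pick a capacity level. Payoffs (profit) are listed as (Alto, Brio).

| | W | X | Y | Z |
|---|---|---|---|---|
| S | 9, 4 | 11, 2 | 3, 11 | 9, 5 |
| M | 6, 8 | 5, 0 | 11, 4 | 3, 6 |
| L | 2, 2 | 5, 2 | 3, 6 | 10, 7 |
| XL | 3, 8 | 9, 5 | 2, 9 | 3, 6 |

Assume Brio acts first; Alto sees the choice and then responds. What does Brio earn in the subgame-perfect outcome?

7

Work backward from Alto's decision.
- W: Alto compares 9, 6, 2, 3 and picks S; Brio would get 4.
- X: Alto compares 11, 5, 5, 9 and picks S; Brio would get 2.
- Y: Alto compares 3, 11, 3, 2 and picks M; Brio would get 4.
- Z: Alto compares 9, 3, 10, 3 and picks L; Brio would get 7.
Maximizing over 4, 2, 4, 7, Brio chooses Z. Subgame-perfect outcome: (L, Z) with payoffs (10, 7).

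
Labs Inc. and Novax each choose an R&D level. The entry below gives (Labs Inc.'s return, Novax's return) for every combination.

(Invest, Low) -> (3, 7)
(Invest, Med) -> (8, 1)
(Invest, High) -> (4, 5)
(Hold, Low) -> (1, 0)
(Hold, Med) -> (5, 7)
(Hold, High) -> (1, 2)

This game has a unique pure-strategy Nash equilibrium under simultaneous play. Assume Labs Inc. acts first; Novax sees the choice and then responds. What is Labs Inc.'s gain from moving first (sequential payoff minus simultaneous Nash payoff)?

2

Work backward from Novax's decision.
- Invest: BR = Low, leader payoff 3.
- Hold: BR = Med, leader payoff 5.
Among 3, 5, the best is 5 at Hold. Subgame-perfect outcome: (Hold, Med) with payoffs (5, 7).
Now find the simultaneous Nash equilibrium.
Labs Inc.'s best replies: Low→Invest; Med→Invest; High→Invest.
Novax's best replies: Invest→Low; Hold→Med.
The unique mutual best reply is (Invest, Low), giving (3, 7).
Labs Inc.'s commitment gain: 5 − 3 = 2.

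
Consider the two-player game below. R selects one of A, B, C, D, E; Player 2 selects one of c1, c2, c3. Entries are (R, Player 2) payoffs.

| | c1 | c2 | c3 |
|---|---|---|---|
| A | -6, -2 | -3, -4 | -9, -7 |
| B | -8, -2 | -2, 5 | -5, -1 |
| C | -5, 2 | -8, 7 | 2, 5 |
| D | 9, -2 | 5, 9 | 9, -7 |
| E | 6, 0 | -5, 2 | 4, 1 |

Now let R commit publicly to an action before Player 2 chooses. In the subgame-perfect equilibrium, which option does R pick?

D

Work backward from Player 2's decision.
- A: BR = c1, leader payoff -6.
- B: BR = c2, leader payoff -2.
- C: BR = c2, leader payoff -8.
- D: BR = c2, leader payoff 5.
- E: BR = c2, leader payoff -5.
R's induced payoffs are -6, -2, -8, 5, -5, so R commits to D. Subgame-perfect outcome: (D, c2) with payoffs (5, 9).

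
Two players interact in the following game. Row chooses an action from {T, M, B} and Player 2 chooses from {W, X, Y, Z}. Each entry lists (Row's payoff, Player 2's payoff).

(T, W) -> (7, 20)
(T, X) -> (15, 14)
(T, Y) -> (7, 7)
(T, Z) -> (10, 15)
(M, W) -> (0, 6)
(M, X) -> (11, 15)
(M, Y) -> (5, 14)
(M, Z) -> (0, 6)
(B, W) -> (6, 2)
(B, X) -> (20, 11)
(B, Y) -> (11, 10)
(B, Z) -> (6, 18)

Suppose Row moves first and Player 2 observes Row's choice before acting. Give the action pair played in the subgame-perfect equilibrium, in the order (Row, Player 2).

Work backward from Player 2's decision.
- T → Player 2 plays W (best of 20, 14, 7, 15); Row gets 7.
- M → Player 2 plays X (best of 6, 15, 14, 6); Row gets 11.
- B → Player 2 plays Z (best of 2, 11, 10, 18); Row gets 6.
Row's induced payoffs are 7, 11, 6, so Row commits to M. Subgame-perfect outcome: (M, X) with payoffs (11, 15).

(M, X)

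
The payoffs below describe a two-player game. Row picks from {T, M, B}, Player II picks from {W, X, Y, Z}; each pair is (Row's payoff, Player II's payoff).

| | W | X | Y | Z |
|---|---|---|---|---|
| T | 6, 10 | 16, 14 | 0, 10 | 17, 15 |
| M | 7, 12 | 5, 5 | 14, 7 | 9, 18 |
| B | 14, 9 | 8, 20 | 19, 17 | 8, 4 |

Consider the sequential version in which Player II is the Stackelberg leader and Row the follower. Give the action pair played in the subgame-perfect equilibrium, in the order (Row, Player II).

Solve by backward induction (Player II leads).
- W: BR = B, leader payoff 9.
- X: BR = T, leader payoff 14.
- Y: BR = B, leader payoff 17.
- Z: BR = T, leader payoff 15.
Player II's induced payoffs are 9, 14, 17, 15, so Player II commits to Y. Subgame-perfect outcome: (B, Y) with payoffs (19, 17).

(B, Y)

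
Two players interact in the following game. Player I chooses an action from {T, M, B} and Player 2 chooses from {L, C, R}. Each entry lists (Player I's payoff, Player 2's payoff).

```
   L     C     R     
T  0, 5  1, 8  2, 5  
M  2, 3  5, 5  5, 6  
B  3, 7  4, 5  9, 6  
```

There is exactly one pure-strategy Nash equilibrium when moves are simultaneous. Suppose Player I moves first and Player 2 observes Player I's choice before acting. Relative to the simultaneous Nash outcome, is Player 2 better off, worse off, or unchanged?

worse off

Backward induction with Player I moving first.
- T: BR = C, leader payoff 1.
- M: BR = R, leader payoff 5.
- B: BR = L, leader payoff 3.
Maximizing over 1, 5, 3, Player I chooses M. Subgame-perfect outcome: (M, R) with payoffs (5, 6).
For the simultaneous game, intersect best replies.
Player I's best replies: L→B; C→M; R→B.
Player 2's best replies: T→C; M→R; B→L.
The unique mutual best reply is (B, L), giving (3, 7).
Player 2 earns 6 sequentially versus 7 at the Nash outcome: worse off.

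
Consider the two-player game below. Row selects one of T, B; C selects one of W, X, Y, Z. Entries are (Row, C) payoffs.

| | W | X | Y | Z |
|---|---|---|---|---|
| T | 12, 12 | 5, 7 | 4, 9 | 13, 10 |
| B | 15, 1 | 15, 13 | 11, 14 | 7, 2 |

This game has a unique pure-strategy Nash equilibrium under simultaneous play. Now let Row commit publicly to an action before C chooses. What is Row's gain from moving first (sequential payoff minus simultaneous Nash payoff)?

C best-responds to each possible Row move:
- T: C compares 12, 7, 9, 10 and picks W; Row would get 12.
- B: C compares 1, 13, 14, 2 and picks Y; Row would get 11.
Among 12, 11, the best is 12 at T. Subgame-perfect outcome: (T, W) with payoffs (12, 12).
Under simultaneous play:
Row's best replies: W→B; X→B; Y→B; Z→T.
C's best replies: T→W; B→Y.
Only (B, Y) has each player best-responding; Nash payoffs (11, 14).
Row's commitment gain: 12 − 11 = 1.

1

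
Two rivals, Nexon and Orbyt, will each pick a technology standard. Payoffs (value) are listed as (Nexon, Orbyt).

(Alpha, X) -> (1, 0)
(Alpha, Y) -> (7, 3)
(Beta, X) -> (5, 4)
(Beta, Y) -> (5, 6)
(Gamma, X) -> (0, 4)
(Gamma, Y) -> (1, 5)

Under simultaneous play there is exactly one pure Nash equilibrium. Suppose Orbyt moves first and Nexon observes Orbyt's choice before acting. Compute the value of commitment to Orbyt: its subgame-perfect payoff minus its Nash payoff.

Work backward from Nexon's decision.
- X: BR = Beta, leader payoff 4.
- Y: BR = Alpha, leader payoff 3.
Among 4, 3, the best is 4 at X. Subgame-perfect outcome: (Beta, X) with payoffs (5, 4).
Now find the simultaneous Nash equilibrium.
Nexon's best replies: X→Beta; Y→Alpha.
Orbyt's best replies: Alpha→Y; Beta→Y; Gamma→Y.
Only (Alpha, Y) has each player best-responding; Nash payoffs (7, 3).
Orbyt's commitment gain: 4 − 3 = 1.

1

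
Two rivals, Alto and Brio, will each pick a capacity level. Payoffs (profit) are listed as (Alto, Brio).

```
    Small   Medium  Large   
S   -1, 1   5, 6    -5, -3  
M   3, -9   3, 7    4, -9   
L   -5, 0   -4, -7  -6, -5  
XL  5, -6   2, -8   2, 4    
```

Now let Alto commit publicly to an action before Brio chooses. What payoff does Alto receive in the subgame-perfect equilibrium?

5

Solve by backward induction (Alto leads).
- S: Brio compares 1, 6, -3 and picks Medium; Alto would get 5.
- M: Brio compares -9, 7, -9 and picks Medium; Alto would get 3.
- L: Brio compares 0, -7, -5 and picks Small; Alto would get -5.
- XL: Brio compares -6, -8, 4 and picks Large; Alto would get 2.
Alto's induced payoffs are 5, 3, -5, 2, so Alto commits to S. Subgame-perfect outcome: (S, Medium) with payoffs (5, 6).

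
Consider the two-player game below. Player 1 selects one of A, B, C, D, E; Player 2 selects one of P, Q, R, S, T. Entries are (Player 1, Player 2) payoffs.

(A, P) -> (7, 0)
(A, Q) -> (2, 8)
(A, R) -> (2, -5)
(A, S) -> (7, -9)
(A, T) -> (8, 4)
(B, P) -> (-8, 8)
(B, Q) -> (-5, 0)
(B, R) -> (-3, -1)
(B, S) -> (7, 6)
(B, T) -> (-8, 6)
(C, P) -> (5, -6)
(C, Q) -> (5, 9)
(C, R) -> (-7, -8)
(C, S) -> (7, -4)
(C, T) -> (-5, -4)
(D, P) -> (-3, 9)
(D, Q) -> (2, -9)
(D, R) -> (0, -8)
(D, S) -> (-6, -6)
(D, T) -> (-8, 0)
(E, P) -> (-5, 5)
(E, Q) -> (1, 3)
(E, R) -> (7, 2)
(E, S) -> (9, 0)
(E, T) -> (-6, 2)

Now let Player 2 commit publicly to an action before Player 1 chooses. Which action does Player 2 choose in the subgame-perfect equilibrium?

Q

Backward induction with Player 2 moving first.
- P → Player 1 plays A (best of 7, -8, 5, -3, -5); Player 2 gets 0.
- Q → Player 1 plays C (best of 2, -5, 5, 2, 1); Player 2 gets 9.
- R → Player 1 plays E (best of 2, -3, -7, 0, 7); Player 2 gets 2.
- S → Player 1 plays E (best of 7, 7, 7, -6, 9); Player 2 gets 0.
- T → Player 1 plays A (best of 8, -8, -5, -8, -6); Player 2 gets 4.
Among 0, 9, 2, 0, 4, the best is 9 at Q. Subgame-perfect outcome: (C, Q) with payoffs (5, 9).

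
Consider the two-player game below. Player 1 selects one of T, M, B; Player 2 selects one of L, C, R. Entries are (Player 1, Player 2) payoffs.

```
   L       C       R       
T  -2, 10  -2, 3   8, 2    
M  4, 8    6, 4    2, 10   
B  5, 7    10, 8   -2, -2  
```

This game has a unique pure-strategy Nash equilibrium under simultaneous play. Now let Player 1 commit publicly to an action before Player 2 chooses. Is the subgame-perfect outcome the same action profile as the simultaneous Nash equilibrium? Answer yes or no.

Work backward from Player 2's decision.
- T → Player 2 plays L (best of 10, 3, 2); Player 1 gets -2.
- M → Player 2 plays R (best of 8, 4, 10); Player 1 gets 2.
- B → Player 2 plays C (best of 7, 8, -2); Player 1 gets 10.
Among -2, 2, 10, the best is 10 at B. Subgame-perfect outcome: (B, C) with payoffs (10, 8).
Now find the simultaneous Nash equilibrium.
Player 1's best replies: L→B; C→B; R→T.
Player 2's best replies: T→L; M→R; B→C.
Only (B, C) has each player best-responding; Nash payoffs (10, 8).
Sequential outcome (B, C) coincides with the Nash profile (B, C).

yes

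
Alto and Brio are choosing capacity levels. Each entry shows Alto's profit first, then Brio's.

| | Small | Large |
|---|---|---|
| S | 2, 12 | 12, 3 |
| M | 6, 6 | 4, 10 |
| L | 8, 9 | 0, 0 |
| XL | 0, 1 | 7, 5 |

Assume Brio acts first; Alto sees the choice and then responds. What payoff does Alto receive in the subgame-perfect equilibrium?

Backward induction with Brio moving first.
- Small: BR = L, leader payoff 9.
- Large: BR = S, leader payoff 3.
Among 9, 3, the best is 9 at Small. Subgame-perfect outcome: (L, Small) with payoffs (8, 9).

8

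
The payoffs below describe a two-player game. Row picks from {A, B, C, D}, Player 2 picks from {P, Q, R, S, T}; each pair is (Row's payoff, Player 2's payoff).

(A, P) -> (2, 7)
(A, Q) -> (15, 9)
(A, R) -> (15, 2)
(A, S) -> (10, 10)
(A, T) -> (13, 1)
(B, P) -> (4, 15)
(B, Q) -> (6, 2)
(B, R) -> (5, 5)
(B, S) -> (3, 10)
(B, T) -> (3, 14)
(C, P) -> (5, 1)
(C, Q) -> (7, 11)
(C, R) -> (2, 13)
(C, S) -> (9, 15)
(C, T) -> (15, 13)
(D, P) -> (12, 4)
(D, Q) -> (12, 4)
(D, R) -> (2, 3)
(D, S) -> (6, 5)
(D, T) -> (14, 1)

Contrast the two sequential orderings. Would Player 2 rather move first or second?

If Row leads: Player 2's best replies are A→S, B→P, C→S, D→S; Row's induced payoffs 10, 4, 9, 6; outcome (A, S), payoffs (10, 10).
If Player 2 leads: Row's best replies are P→D, Q→A, R→A, S→A, T→C; Player 2's induced payoffs 4, 9, 2, 10, 13; outcome (C, T), payoffs (15, 13).
Player 2 gets 13 moving first and 10 moving second, so Player 2 prefers to move first.

first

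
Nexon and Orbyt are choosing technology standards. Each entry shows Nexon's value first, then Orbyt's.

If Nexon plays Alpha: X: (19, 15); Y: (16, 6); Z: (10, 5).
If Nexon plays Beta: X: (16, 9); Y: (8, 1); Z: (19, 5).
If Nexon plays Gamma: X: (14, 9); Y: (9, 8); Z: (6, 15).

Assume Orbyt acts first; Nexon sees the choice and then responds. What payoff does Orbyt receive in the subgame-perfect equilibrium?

Solve by backward induction (Orbyt leads).
- X → Nexon plays Alpha (best of 19, 16, 14); Orbyt gets 15.
- Y → Nexon plays Alpha (best of 16, 8, 9); Orbyt gets 6.
- Z → Nexon plays Beta (best of 10, 19, 6); Orbyt gets 5.
Orbyt's induced payoffs are 15, 6, 5, so Orbyt commits to X. Subgame-perfect outcome: (Alpha, X) with payoffs (19, 15).

15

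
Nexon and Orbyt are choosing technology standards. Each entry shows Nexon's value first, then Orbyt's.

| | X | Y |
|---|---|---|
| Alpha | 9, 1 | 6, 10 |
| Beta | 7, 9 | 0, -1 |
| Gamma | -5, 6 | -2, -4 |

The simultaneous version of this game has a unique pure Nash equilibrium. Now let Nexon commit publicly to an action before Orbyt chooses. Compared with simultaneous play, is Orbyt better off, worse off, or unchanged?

Orbyt best-responds to each possible Nexon move:
- Alpha → Orbyt plays Y (best of 1, 10); Nexon gets 6.
- Beta → Orbyt plays X (best of 9, -1); Nexon gets 7.
- Gamma → Orbyt plays X (best of 6, -4); Nexon gets -5.
Nexon's induced payoffs are 6, 7, -5, so Nexon commits to Beta. Subgame-perfect outcome: (Beta, X) with payoffs (7, 9).
For the simultaneous game, intersect best replies.
Nexon's best replies: X→Alpha; Y→Alpha.
Orbyt's best replies: Alpha→Y; Beta→X; Gamma→X.
Only (Alpha, Y) has each player best-responding; Nash payoffs (6, 10).
Orbyt earns 9 sequentially versus 10 at the Nash outcome: worse off.

worse off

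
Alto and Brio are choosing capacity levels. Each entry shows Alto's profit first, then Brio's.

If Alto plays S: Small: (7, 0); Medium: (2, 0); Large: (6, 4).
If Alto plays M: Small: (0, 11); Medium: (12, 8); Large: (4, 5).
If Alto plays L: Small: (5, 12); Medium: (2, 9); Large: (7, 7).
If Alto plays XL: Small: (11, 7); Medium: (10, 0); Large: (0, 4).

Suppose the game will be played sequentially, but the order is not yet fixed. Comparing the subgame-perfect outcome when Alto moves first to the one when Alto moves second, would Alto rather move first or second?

second

If Alto leads: Brio's best replies are S→Large, M→Small, L→Small, XL→Small; Alto's induced payoffs 6, 0, 5, 11; outcome (XL, Small), payoffs (11, 7).
If Brio leads: Alto's best replies are Small→XL, Medium→M, Large→L; Brio's induced payoffs 7, 8, 7; outcome (M, Medium), payoffs (12, 8).
Alto gets 11 moving first and 12 moving second, so Alto prefers to move second.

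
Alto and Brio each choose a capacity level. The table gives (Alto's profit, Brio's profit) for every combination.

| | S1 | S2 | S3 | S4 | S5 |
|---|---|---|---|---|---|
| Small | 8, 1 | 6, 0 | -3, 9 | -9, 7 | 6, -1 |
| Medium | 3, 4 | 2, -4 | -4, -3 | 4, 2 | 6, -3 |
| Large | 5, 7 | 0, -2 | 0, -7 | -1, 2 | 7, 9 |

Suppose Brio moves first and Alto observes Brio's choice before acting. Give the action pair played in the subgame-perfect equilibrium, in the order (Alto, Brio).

(Large, S5)

Work backward from Alto's decision.
- S1 → Alto plays Small (best of 8, 3, 5); Brio gets 1.
- S2 → Alto plays Small (best of 6, 2, 0); Brio gets 0.
- S3 → Alto plays Large (best of -3, -4, 0); Brio gets -7.
- S4 → Alto plays Medium (best of -9, 4, -1); Brio gets 2.
- S5 → Alto plays Large (best of 6, 6, 7); Brio gets 9.
Brio's induced payoffs are 1, 0, -7, 2, 9, so Brio commits to S5. Subgame-perfect outcome: (Large, S5) with payoffs (7, 9).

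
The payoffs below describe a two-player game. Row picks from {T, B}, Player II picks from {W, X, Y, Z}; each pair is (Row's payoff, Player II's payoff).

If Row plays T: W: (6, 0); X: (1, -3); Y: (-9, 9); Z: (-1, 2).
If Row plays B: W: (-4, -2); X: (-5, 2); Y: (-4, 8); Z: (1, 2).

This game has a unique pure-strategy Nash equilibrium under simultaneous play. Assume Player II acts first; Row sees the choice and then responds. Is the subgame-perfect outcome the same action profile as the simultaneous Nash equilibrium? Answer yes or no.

Work backward from Row's decision.
- W: Row compares 6, -4 and picks T; Player II would get 0.
- X: Row compares 1, -5 and picks T; Player II would get -3.
- Y: Row compares -9, -4 and picks B; Player II would get 8.
- Z: Row compares -1, 1 and picks B; Player II would get 2.
Among 0, -3, 8, 2, the best is 8 at Y. Subgame-perfect outcome: (B, Y) with payoffs (-4, 8).
Now find the simultaneous Nash equilibrium.
Row's best replies: W→T; X→T; Y→B; Z→B.
Player II's best replies: T→Y; B→Y.
The unique mutual best reply is (B, Y), giving (-4, 8).
Sequential outcome (B, Y) coincides with the Nash profile (B, Y).

yes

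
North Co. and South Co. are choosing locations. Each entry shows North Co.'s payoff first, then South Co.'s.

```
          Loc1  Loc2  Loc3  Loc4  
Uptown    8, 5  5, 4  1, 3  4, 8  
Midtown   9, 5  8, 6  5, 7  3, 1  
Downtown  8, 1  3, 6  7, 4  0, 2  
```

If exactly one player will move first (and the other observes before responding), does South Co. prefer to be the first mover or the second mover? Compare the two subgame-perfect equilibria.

first

If North Co. leads: South Co.'s best replies are Uptown→Loc4, Midtown→Loc3, Downtown→Loc2; North Co.'s induced payoffs 4, 5, 3; outcome (Midtown, Loc3), payoffs (5, 7).
If South Co. leads: North Co.'s best replies are Loc1→Midtown, Loc2→Midtown, Loc3→Downtown, Loc4→Uptown; South Co.'s induced payoffs 5, 6, 4, 8; outcome (Uptown, Loc4), payoffs (4, 8).
South Co. gets 8 moving first and 7 moving second, so South Co. prefers to move first.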